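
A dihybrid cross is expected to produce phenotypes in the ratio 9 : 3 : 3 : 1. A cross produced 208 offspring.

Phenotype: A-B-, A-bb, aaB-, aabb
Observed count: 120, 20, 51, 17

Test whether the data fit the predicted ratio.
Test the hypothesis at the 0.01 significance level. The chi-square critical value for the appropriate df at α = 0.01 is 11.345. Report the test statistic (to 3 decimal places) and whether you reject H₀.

14.256; reject

Ratio total = 16. Expected counts: 208×9/16 = 117, 208×3/16 = 39, 208×3/16 = 39, 208×1/16 = 13.
χ² = (120−117)²/117 + (20−39)²/39 + (51−39)²/39 + (17−13)²/13
   = 0.0769 + 9.2564 + 3.6923 + 1.2308
Sum = 14.256
df = 3. Since 14.256 > 11.345, we reject H₀.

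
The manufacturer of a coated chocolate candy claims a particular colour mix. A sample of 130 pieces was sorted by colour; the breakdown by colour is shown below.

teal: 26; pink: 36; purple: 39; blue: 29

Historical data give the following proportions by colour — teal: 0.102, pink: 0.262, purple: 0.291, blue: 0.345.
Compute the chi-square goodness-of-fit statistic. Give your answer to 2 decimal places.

17.99

Expected counts E_i = n·p_i: 130×0.102 = 13.26, 130×0.262 = 34.06, 130×0.291 = 37.83, 130×0.345 = 44.85.
χ² = (26−13.26)²/13.26 + (36−34.06)²/34.06 + (39−37.83)²/37.83 + (29−44.85)²/44.85
   = 12.240 + 0.110 + 0.036 + 5.601
Sum = 17.99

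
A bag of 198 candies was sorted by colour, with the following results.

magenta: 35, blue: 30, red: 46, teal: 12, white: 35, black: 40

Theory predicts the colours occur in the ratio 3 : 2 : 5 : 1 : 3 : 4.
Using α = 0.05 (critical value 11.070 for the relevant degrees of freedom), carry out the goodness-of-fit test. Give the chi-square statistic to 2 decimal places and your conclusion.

5.08; do not reject

Ratio total = 18. Expected counts: 198×3/18 = 33, 198×2/18 = 22, 198×5/18 = 55, 198×1/18 = 11, 198×3/18 = 33, 198×4/18 = 44.
cat          O        E   (O−E)²/E
magenta     35       33      0.121
blue        30       22      2.909
red         46       55      1.473
teal        12       11      0.091
white       35       33      0.121
black       40       44      0.364
Sum = 5.08
df = 5. Since 5.08 < 11.070, we do not reject H₀.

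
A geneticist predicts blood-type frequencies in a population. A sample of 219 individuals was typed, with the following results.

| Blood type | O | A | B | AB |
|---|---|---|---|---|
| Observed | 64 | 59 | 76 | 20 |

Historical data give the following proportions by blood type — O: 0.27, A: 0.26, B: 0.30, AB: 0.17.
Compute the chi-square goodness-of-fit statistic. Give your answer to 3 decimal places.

Expected counts E_i = n·p_i: 219×0.27 = 59.13, 219×0.26 = 56.94, 219×0.30 = 65.7, 219×0.17 = 37.23.
cat         O        E   (O−E)²/E
O          64    59.13     0.4011
A          59    56.94     0.0745
B          76     65.7     1.6148
AB         20    37.23     7.9740
Sum = 10.064

10.064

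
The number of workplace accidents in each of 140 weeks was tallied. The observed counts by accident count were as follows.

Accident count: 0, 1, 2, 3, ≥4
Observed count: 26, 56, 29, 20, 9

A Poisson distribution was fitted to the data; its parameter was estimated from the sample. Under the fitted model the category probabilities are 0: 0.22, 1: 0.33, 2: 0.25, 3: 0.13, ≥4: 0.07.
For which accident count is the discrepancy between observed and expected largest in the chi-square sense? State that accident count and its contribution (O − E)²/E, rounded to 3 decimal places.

1, 2.079

Expected counts E_i = n·p_i: 140×0.22 = 30.8, 140×0.33 = 46.2, 140×0.25 = 35, 140×0.13 = 18.2, 140×0.07 = 9.8.
χ² = (26−30.8)²/30.8 + (56−46.2)²/46.2 + (29−35)²/35 + (20−18.2)²/18.2 + (9−9.8)²/9.8
   = 0.7481 + 2.0788 + 1.0286 + 0.1780 + 0.0653
The largest term is for 1: 2.079.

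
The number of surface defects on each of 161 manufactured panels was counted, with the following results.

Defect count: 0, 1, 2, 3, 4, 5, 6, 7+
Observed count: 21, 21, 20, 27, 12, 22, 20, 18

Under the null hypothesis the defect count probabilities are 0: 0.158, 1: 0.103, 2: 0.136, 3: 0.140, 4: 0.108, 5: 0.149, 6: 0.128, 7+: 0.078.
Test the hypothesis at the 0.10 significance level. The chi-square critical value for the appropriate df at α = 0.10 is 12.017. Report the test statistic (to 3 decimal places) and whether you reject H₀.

7.208; do not reject

Expected counts E_i = n·p_i: 161×0.158 = 25.438, 161×0.103 = 16.583, 161×0.136 = 21.896, 161×0.140 = 22.54, 161×0.108 = 17.388, 161×0.149 = 23.989, 161×0.128 = 20.608, 161×0.078 = 12.558.
cat         O        E   (O−E)²/E
0          21   25.438     0.7743
1          21   16.583     1.1765
2          20   21.896     0.1642
3          27    22.54     0.8825
4          12   17.388     1.6696
5          22   23.989     0.1649
6          20   20.608     0.0179
7+         18   12.558     2.3583
Sum = 7.208
df = 7. Since 7.208 < 12.017, we do not reject H₀.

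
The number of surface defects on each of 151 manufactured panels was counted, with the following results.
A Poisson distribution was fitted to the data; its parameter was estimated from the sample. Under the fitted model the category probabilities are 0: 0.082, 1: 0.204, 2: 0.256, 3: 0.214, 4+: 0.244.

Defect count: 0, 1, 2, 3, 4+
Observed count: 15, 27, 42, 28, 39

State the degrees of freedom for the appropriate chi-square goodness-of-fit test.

3

There are k = 5 categories and 1 parameter estimated from the data, so df = 5 − 1 − 1 = 3.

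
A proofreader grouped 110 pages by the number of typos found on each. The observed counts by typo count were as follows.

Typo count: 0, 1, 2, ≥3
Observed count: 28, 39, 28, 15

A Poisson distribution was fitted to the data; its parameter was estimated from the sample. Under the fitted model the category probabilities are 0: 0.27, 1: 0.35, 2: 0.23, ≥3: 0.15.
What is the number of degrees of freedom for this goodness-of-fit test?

There are k = 4 categories and 1 parameter estimated from the data, so df = 4 − 1 − 1 = 2.

2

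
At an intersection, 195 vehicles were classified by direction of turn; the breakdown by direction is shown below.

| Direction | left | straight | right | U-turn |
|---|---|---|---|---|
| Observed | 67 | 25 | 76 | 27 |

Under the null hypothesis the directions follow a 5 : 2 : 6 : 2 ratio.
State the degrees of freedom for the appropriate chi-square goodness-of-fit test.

There are k = 4 categories and no parameters were estimated from the data, so df = 4 − 1 = 3.

3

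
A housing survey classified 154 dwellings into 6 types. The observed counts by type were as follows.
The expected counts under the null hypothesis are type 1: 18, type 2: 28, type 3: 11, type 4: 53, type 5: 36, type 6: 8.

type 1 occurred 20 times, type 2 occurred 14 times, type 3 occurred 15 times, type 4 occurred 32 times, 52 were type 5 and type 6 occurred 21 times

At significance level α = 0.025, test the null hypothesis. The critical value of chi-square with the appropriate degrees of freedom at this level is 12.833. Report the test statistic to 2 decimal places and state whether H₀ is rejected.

45.23; reject

χ² = (20−18)²/18 + (14−28)²/28 + (15−11)²/11 + (32−53)²/53 + (52−36)²/36 + (21−8)²/8
   = 0.222 + 7.000 + 1.455 + 8.321 + 7.111 + 21.125
Sum = 45.23
df = 5. Since 45.23 > 12.833, we reject H₀.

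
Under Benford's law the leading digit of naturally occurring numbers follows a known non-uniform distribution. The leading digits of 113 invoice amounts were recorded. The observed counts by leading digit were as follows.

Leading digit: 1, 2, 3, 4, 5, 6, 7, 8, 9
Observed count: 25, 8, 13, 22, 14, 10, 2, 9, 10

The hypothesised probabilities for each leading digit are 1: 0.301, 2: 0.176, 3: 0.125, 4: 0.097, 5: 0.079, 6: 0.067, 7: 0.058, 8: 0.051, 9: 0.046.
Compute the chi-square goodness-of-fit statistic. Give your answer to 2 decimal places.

Expected counts E_i = n·p_i: 113×0.301 = 34.013, 113×0.176 = 19.888, 113×0.125 = 14.125, 113×0.097 = 10.961, 113×0.079 = 8.927, 113×0.067 = 7.571, 113×0.058 = 6.554, 113×0.051 = 5.763, 113×0.046 = 5.198.
χ² = (25−34.013)²/34.013 + (8−19.888)²/19.888 + (13−14.125)²/14.125 + (22−10.961)²/10.961 + (14−8.927)²/8.927 + (10−7.571)²/7.571 + (2−6.554)²/6.554 + (9−5.763)²/5.763 + (10−5.198)²/5.198
   = 2.388 + 7.106 + 0.090 + 11.118 + 2.883 + 0.779 + 3.164 + 1.818 + 4.436
Sum = 33.78

33.78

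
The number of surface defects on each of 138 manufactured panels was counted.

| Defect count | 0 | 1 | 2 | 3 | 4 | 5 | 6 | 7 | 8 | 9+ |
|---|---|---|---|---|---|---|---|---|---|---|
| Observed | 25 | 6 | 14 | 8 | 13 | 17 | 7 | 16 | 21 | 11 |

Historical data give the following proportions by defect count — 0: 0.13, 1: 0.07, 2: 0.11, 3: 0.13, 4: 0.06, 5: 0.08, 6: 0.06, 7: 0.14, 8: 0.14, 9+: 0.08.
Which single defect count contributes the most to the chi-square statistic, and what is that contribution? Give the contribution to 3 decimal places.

Expected counts E_i = n·p_i: 138×0.13 = 17.94, 138×0.07 = 9.66, 138×0.11 = 15.18, 138×0.13 = 17.94, 138×0.06 = 8.28, 138×0.08 = 11.04, 138×0.06 = 8.28, 138×0.14 = 19.32, 138×0.14 = 19.32, 138×0.08 = 11.04.
χ² = (25−17.94)²/17.94 + (6−9.66)²/9.66 + (14−15.18)²/15.18 + (8−17.94)²/17.94 + (13−8.28)²/8.28 + (17−11.04)²/11.04 + (7−8.28)²/8.28 + (16−19.32)²/19.32 + (21−19.32)²/19.32 + (11−11.04)²/11.04
   = 2.7784 + 1.3867 + 0.0917 + 5.5074 + 2.6906 + 3.2175 + 0.1979 + 0.5705 + 0.1461 + 0.0001
The largest term is for 3: 5.507.

3, 5.507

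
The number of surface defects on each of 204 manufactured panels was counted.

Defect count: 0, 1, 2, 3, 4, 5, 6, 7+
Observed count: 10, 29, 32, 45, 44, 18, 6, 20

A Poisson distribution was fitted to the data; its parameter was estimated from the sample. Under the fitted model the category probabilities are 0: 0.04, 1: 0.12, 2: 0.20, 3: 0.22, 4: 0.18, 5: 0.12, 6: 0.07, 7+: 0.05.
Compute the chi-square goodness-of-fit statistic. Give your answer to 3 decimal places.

Expected counts E_i = n·p_i: 204×0.04 = 8.16, 204×0.12 = 24.48, 204×0.20 = 40.8, 204×0.22 = 44.88, 204×0.18 = 36.72, 204×0.12 = 24.48, 204×0.07 = 14.28, 204×0.05 = 10.2.
χ² = (10−8.16)²/8.16 + (29−24.48)²/24.48 + (32−40.8)²/40.8 + (45−44.88)²/44.88 + (44−36.72)²/36.72 + (18−24.48)²/24.48 + (6−14.28)²/14.28 + (20−10.2)²/10.2
   = 0.4149 + 0.8346 + 1.8980 + 0.0003 + 1.4433 + 1.7153 + 4.8010 + 9.4157
Sum = 20.523

20.523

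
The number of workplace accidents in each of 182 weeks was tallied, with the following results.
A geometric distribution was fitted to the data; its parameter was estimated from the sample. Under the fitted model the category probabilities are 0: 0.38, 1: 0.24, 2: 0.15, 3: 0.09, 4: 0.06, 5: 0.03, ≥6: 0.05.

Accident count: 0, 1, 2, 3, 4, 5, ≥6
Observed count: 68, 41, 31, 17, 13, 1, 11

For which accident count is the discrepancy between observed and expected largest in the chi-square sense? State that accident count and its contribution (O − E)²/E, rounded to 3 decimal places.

Expected counts E_i = n·p_i: 182×0.38 = 69.16, 182×0.24 = 43.68, 182×0.15 = 27.3, 182×0.09 = 16.38, 182×0.06 = 10.92, 182×0.03 = 5.46, 182×0.05 = 9.1.
0: (68 − 69.16)²/69.16 = 1.3456/69.16 = 0.0195
1: (41 − 43.68)²/43.68 = 7.1824/43.68 = 0.1644
2: (31 − 27.3)²/27.3 = 13.69/27.3 = 0.5015
3: (17 − 16.38)²/16.38 = 0.3844/16.38 = 0.0235
4: (13 − 10.92)²/10.92 = 4.3264/10.92 = 0.3962
5: (1 − 5.46)²/5.46 = 19.8916/5.46 = 3.6432
≥6: (11 − 9.1)²/9.1 = 3.61/9.1 = 0.3967
The largest term is for 5: 3.643.

5, 3.643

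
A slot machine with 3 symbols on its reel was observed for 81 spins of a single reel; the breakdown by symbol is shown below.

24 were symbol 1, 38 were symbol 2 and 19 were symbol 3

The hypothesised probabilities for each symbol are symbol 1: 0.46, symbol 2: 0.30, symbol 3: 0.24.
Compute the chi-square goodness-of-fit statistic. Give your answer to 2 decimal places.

12.45

Expected counts E_i = n·p_i: 81×0.46 = 37.26, 81×0.30 = 24.3, 81×0.24 = 19.44.
symbol 1: (24 − 37.26)²/37.26 = 175.8276/37.26 = 4.719
symbol 2: (38 − 24.3)²/24.3 = 187.69/24.3 = 7.724
symbol 3: (19 − 19.44)²/19.44 = 0.1936/19.44 = 0.010
Sum = 12.45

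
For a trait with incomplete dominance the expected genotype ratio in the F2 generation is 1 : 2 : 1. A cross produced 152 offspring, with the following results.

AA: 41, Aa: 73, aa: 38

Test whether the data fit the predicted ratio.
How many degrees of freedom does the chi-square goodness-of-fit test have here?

There are k = 3 categories and no parameters were estimated from the data, so df = 3 − 1 = 2.

2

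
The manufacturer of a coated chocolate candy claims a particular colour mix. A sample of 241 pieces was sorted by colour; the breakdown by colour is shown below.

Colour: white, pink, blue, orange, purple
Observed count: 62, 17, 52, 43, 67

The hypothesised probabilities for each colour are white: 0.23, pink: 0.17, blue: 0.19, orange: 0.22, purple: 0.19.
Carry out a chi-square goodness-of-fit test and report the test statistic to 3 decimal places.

27.363

Expected counts E_i = n·p_i: 241×0.23 = 55.43, 241×0.17 = 40.97, 241×0.19 = 45.79, 241×0.22 = 53.02, 241×0.19 = 45.79.
χ² = (62−55.43)²/55.43 + (17−40.97)²/40.97 + (52−45.79)²/45.79 + (43−53.02)²/53.02 + (67−45.79)²/45.79
   = 0.7787 + 14.0239 + 0.8422 + 1.8936 + 9.8245
Sum = 27.363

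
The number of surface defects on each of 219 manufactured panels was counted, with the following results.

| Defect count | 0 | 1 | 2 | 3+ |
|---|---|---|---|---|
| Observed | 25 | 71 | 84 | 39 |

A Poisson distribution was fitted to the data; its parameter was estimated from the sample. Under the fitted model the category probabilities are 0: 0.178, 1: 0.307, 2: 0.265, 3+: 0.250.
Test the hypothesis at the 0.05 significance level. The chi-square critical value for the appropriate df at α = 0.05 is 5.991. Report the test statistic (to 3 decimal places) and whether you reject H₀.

21.374; reject

Expected counts E_i = n·p_i: 219×0.178 = 38.982, 219×0.307 = 67.233, 219×0.265 = 58.035, 219×0.250 = 54.75.
0: (25 − 38.982)²/38.982 = 195.496324/38.982 = 5.0150
1: (71 − 67.233)²/67.233 = 14.190289/67.233 = 0.2111
2: (84 − 58.035)²/58.035 = 674.181225/58.035 = 11.6168
3+: (39 − 54.75)²/54.75 = 248.0625/54.75 = 4.5308
Sum = 21.374
df = 2. Since 21.374 > 5.991, we reject H₀.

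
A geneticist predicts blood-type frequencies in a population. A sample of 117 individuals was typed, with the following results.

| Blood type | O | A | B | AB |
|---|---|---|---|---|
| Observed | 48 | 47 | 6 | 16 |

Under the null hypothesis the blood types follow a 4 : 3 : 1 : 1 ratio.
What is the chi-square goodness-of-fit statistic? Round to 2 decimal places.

6.41

Ratio total = 9. Expected counts: 117×4/9 = 52, 117×3/9 = 39, 117×1/9 = 13, 117×1/9 = 13.
cat         O        E   (O−E)²/E
O          48       52      0.308
A          47       39      1.641
B           6       13      3.769
AB         16       13      0.692
Sum = 6.41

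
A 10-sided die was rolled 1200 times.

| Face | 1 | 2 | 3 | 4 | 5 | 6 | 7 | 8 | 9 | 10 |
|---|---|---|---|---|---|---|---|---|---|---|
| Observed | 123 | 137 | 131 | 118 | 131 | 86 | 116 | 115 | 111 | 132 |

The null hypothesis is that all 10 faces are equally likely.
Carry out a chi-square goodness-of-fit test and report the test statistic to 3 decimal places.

16.383

Under H₀ each category has probability 1/10, so each expected count is 1200/10 = 120.
1: (123 − 120)²/120 = 9/120 = 0.0750
2: (137 − 120)²/120 = 289/120 = 2.4083
3: (131 − 120)²/120 = 121/120 = 1.0083
4: (118 − 120)²/120 = 4/120 = 0.0333
5: (131 − 120)²/120 = 121/120 = 1.0083
6: (86 − 120)²/120 = 1156/120 = 9.6333
7: (116 − 120)²/120 = 16/120 = 0.1333
8: (115 − 120)²/120 = 25/120 = 0.2083
9: (111 − 120)²/120 = 81/120 = 0.6750
10: (132 − 120)²/120 = 144/120 = 1.2000
Sum = 16.383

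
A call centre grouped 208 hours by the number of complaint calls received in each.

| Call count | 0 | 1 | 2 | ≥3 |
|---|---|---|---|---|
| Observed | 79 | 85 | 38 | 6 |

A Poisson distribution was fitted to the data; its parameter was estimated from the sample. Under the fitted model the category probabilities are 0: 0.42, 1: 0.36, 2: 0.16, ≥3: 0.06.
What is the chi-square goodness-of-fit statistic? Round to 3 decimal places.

Expected counts E_i = n·p_i: 208×0.42 = 87.36, 208×0.36 = 74.88, 208×0.16 = 33.28, 208×0.06 = 12.48.
cat         O        E   (O−E)²/E
0          79    87.36     0.8000
1          85    74.88     1.3677
2          38    33.28     0.6694
≥3          6    12.48     3.3646
Sum = 6.202

6.202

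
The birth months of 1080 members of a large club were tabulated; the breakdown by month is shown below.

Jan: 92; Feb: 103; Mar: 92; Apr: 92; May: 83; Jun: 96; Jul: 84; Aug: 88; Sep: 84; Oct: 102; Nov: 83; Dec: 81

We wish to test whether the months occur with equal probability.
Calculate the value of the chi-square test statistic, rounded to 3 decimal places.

Under H₀ each category has probability 1/12, so each expected count is 1080/12 = 90.
Jan: (92 − 90)²/90 = 4/90 = 0.0444
Feb: (103 − 90)²/90 = 169/90 = 1.8778
Mar: (92 − 90)²/90 = 4/90 = 0.0444
Apr: (92 − 90)²/90 = 4/90 = 0.0444
May: (83 − 90)²/90 = 49/90 = 0.5444
Jun: (96 − 90)²/90 = 36/90 = 0.4000
Jul: (84 − 90)²/90 = 36/90 = 0.4000
Aug: (88 − 90)²/90 = 4/90 = 0.0444
Sep: (84 − 90)²/90 = 36/90 = 0.4000
Oct: (102 − 90)²/90 = 144/90 = 1.6000
Nov: (83 − 90)²/90 = 49/90 = 0.5444
Dec: (81 − 90)²/90 = 81/90 = 0.9000
Sum = 6.844

6.844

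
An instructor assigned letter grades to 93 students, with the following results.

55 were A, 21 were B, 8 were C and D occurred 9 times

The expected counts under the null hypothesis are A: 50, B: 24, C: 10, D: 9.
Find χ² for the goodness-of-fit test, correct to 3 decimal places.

1.275

A: (55 − 50)²/50 = 25/50 = 0.5000
B: (21 − 24)²/24 = 9/24 = 0.3750
C: (8 − 10)²/10 = 4/10 = 0.4000
D: (9 − 9)²/9 = 0/9 = 0.0000
Sum = 1.275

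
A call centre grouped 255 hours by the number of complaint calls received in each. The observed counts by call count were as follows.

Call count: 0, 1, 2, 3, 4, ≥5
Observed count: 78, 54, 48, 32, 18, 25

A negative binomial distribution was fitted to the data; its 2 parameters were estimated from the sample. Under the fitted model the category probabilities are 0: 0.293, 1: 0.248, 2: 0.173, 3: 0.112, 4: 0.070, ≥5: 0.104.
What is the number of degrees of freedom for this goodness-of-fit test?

3

There are k = 6 categories and 2 parameters estimated from the data, so df = 6 − 1 − 2 = 3.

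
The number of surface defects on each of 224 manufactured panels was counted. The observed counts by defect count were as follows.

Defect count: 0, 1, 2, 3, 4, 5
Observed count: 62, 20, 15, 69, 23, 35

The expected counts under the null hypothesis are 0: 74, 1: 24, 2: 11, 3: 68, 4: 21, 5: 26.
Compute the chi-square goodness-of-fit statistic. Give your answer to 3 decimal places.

χ² = (62−74)²/74 + (20−24)²/24 + (15−11)²/11 + (69−68)²/68 + (23−21)²/21 + (35−26)²/26
   = 1.9459 + 0.6667 + 1.4545 + 0.0147 + 0.1905 + 3.1154
Sum = 7.388

7.388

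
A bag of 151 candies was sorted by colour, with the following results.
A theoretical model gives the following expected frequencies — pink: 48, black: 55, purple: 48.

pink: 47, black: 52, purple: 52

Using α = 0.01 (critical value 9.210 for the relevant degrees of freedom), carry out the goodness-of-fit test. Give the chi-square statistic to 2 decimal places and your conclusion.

0.52; do not reject

χ² = (47−48)²/48 + (52−55)²/55 + (52−48)²/48
   = 0.021 + 0.164 + 0.333
Sum = 0.52
df = 2. Since 0.52 < 9.210, we do not reject H₀.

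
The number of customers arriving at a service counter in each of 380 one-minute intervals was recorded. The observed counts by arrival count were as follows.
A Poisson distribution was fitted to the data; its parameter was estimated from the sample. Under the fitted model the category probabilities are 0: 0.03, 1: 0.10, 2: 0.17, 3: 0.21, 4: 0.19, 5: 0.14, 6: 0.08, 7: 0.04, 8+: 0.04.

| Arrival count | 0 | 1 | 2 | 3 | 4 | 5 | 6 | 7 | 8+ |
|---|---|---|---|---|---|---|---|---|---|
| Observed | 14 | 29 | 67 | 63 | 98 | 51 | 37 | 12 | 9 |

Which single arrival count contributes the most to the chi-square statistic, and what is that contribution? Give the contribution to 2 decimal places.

4, 9.22

Expected counts E_i = n·p_i: 380×0.03 = 11.4, 380×0.10 = 38, 380×0.17 = 64.6, 380×0.21 = 79.8, 380×0.19 = 72.2, 380×0.14 = 53.2, 380×0.08 = 30.4, 380×0.04 = 15.2, 380×0.04 = 15.2.
0: (14 − 11.4)²/11.4 = 6.76/11.4 = 0.593
1: (29 − 38)²/38 = 81/38 = 2.132
2: (67 − 64.6)²/64.6 = 5.76/64.6 = 0.089
3: (63 − 79.8)²/79.8 = 282.24/79.8 = 3.537
4: (98 − 72.2)²/72.2 = 665.64/72.2 = 9.219
5: (51 − 53.2)²/53.2 = 4.84/53.2 = 0.091
6: (37 − 30.4)²/30.4 = 43.56/30.4 = 1.433
7: (12 − 15.2)²/15.2 = 10.24/15.2 = 0.674
8+: (9 − 15.2)²/15.2 = 38.44/15.2 = 2.529
The largest term is for 4: 9.22.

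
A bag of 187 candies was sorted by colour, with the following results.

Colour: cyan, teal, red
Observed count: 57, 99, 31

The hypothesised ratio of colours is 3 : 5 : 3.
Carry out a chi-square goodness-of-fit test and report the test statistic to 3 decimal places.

10.855

Ratio total = 11. Expected counts: 187×3/11 = 51, 187×5/11 = 85, 187×3/11 = 51.
cat         O        E   (O−E)²/E
cyan       57       51     0.7059
teal       99       85     2.3059
red        31       51     7.8431
Sum = 10.855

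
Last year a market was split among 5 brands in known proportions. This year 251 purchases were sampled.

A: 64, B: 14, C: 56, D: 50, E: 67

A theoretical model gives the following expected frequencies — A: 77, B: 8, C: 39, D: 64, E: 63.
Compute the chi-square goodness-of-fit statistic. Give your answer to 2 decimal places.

17.42

χ² = (64−77)²/77 + (14−8)²/8 + (56−39)²/39 + (50−64)²/64 + (67−63)²/63
   = 2.195 + 4.500 + 7.410 + 3.063 + 0.254
Sum = 17.42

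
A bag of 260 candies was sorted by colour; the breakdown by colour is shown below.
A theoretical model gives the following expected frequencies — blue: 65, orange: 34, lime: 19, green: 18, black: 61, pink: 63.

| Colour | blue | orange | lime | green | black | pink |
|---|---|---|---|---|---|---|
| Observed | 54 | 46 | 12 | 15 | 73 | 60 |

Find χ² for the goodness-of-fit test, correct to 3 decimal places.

11.679

blue: (54 − 65)²/65 = 121/65 = 1.8615
orange: (46 − 34)²/34 = 144/34 = 4.2353
lime: (12 − 19)²/19 = 49/19 = 2.5789
green: (15 − 18)²/18 = 9/18 = 0.5000
black: (73 − 61)²/61 = 144/61 = 2.3607
pink: (60 − 63)²/63 = 9/63 = 0.1429
Sum = 11.679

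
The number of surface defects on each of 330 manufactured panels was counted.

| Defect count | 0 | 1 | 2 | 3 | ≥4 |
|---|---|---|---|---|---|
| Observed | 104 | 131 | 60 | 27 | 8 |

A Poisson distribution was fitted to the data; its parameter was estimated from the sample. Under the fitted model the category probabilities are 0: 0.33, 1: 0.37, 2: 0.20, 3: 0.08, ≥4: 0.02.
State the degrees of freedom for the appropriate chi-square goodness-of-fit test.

3

There are k = 5 categories and 1 parameter estimated from the data, so df = 5 − 1 − 1 = 3.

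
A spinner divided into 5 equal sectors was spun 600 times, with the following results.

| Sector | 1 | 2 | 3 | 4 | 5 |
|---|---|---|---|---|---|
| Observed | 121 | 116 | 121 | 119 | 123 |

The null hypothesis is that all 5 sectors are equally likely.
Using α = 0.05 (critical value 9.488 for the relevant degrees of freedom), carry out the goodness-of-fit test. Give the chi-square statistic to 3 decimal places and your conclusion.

Under H₀ each category has probability 1/5, so each expected count is 600/5 = 120.
1: (121 − 120)²/120 = 1/120 = 0.0083
2: (116 − 120)²/120 = 16/120 = 0.1333
3: (121 − 120)²/120 = 1/120 = 0.0083
4: (119 − 120)²/120 = 1/120 = 0.0083
5: (123 − 120)²/120 = 9/120 = 0.0750
Sum = 0.233
df = 4. Since 0.233 < 9.488, we do not reject H₀.

0.233; do not reject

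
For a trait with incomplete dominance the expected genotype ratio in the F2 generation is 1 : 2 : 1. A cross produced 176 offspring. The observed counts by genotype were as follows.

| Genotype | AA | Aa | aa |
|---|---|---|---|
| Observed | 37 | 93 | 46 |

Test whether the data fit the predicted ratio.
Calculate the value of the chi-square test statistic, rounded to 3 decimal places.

1.489

Ratio total = 4. Expected counts: 176×1/4 = 44, 176×2/4 = 88, 176×1/4 = 44.
cat         O        E   (O−E)²/E
AA         37       44     1.1136
Aa         93       88     0.2841
aa         46       44     0.0909
Sum = 1.489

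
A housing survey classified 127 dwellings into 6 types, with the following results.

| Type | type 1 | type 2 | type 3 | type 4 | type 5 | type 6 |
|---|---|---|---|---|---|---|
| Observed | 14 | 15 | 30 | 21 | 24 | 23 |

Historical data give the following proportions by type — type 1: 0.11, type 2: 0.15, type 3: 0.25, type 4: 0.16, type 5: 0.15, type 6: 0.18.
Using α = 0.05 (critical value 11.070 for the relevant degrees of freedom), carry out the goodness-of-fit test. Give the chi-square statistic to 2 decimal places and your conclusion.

2.27; do not reject

Expected counts E_i = n·p_i: 127×0.11 = 13.97, 127×0.15 = 19.05, 127×0.25 = 31.75, 127×0.16 = 20.32, 127×0.15 = 19.05, 127×0.18 = 22.86.
type 1: (14 − 13.97)²/13.97 = 0.0009/13.97 = 0.000
type 2: (15 − 19.05)²/19.05 = 16.4025/19.05 = 0.861
type 3: (30 − 31.75)²/31.75 = 3.0625/31.75 = 0.096
type 4: (21 − 20.32)²/20.32 = 0.4624/20.32 = 0.023
type 5: (24 − 19.05)²/19.05 = 24.5025/19.05 = 1.286
type 6: (23 − 22.86)²/22.86 = 0.0196/22.86 = 0.001
Sum = 2.27
df = 5. Since 2.27 < 11.070, we do not reject H₀.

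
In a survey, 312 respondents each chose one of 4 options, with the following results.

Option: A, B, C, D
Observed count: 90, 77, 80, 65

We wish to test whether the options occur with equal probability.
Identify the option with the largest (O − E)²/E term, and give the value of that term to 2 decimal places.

D, 2.17

Expected count for each of the 4 categories: 312/4 = 78.
A: (90 − 78)²/78 = 144/78 = 1.846
B: (77 − 78)²/78 = 1/78 = 0.013
C: (80 − 78)²/78 = 4/78 = 0.051
D: (65 − 78)²/78 = 169/78 = 2.167
The largest term is for D: 2.17.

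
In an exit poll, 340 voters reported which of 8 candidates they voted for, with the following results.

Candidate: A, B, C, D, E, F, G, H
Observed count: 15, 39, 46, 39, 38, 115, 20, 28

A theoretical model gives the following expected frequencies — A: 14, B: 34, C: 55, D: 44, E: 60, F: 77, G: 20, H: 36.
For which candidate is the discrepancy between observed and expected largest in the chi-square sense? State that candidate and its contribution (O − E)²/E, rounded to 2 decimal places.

A: (15 − 14)²/14 = 1/14 = 0.071
B: (39 − 34)²/34 = 25/34 = 0.735
C: (46 − 55)²/55 = 81/55 = 1.473
D: (39 − 44)²/44 = 25/44 = 0.568
E: (38 − 60)²/60 = 484/60 = 8.067
F: (115 − 77)²/77 = 1444/77 = 18.753
G: (20 − 20)²/20 = 0/20 = 0.000
H: (28 − 36)²/36 = 64/36 = 1.778
The largest term is for F: 18.75.

F, 18.75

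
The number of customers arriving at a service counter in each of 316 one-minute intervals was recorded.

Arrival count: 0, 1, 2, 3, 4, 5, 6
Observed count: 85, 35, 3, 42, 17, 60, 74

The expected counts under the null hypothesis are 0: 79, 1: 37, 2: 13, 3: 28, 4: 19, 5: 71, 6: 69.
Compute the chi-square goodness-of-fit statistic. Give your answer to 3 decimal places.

17.533

cat         O        E   (O−E)²/E
0          85       79     0.4557
1          35       37     0.1081
2           3       13     7.6923
3          42       28     7.0000
4          17       19     0.2105
5          60       71     1.7042
6          74       69     0.3623
Sum = 17.533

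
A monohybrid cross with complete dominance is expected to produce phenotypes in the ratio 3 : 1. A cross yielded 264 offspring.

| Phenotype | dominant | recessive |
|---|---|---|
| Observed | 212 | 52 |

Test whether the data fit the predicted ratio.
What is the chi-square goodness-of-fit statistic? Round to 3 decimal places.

3.960

Ratio total = 4. Expected counts: 264×3/4 = 198, 264×1/4 = 66.
χ² = (212−198)²/198 + (52−66)²/66
   = 0.9899 + 2.9697
Sum = 3.960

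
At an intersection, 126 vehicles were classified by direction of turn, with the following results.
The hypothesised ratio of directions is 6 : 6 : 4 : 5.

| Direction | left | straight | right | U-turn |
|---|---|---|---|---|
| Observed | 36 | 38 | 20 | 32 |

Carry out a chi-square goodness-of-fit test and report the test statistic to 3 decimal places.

Ratio total = 21. Expected counts: 126×6/21 = 36, 126×6/21 = 36, 126×4/21 = 24, 126×5/21 = 30.
left: (36 − 36)²/36 = 0/36 = 0.0000
straight: (38 − 36)²/36 = 4/36 = 0.1111
right: (20 − 24)²/24 = 16/24 = 0.6667
U-turn: (32 − 30)²/30 = 4/30 = 0.1333
Sum = 0.911

0.911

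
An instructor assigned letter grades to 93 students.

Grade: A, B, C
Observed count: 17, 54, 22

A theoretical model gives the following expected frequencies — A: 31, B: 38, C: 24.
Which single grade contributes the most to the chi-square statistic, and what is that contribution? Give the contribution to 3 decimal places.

B, 6.737

cat         O        E   (O−E)²/E
A          17       31     6.3226
B          54       38     6.7368
C          22       24     0.1667
The largest term is for B: 6.737.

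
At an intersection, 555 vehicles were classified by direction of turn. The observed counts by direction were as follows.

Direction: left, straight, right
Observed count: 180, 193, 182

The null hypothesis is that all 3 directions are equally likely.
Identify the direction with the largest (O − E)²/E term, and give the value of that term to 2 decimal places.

straight, 0.35

Under H₀ each category has probability 1/3, so each expected count is 555/3 = 185.
cat           O        E   (O−E)²/E
left        180      185      0.135
straight    193      185      0.346
right       182      185      0.049
The largest term is for straight: 0.35.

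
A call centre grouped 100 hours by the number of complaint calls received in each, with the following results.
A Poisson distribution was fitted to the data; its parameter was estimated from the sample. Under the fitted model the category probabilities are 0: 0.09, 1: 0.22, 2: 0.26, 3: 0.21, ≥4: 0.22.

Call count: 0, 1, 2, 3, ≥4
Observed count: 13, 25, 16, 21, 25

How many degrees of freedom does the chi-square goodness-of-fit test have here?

There are k = 5 categories and 1 parameter estimated from the data, so df = 5 − 1 − 1 = 3.

3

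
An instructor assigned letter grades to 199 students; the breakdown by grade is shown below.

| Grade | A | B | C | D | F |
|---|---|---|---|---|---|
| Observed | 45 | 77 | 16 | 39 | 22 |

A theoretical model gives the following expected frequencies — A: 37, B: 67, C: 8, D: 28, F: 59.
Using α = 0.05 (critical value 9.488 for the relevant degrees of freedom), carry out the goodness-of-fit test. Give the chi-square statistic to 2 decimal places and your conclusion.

38.75; reject

cat         O        E   (O−E)²/E
A          45       37      1.730
B          77       67      1.493
C          16        8      8.000
D          39       28      4.321
F          22       59     23.203
Sum = 38.75
df = 4. Since 38.75 > 9.488, we reject H₀.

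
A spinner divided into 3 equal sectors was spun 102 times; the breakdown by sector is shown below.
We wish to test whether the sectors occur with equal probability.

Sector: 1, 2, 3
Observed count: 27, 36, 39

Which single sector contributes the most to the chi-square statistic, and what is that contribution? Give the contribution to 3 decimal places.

1, 1.441

Under H₀ each category has probability 1/3, so each expected count is 102/3 = 34.
χ² = (27−34)²/34 + (36−34)²/34 + (39−34)²/34
   = 1.4412 + 0.1176 + 0.7353
The largest term is for 1: 1.441.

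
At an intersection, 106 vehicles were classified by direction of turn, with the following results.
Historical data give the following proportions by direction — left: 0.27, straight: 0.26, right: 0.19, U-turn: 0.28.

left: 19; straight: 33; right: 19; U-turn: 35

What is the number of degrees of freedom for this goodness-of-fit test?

3

There are k = 4 categories and no parameters were estimated from the data, so df = 4 − 1 = 3.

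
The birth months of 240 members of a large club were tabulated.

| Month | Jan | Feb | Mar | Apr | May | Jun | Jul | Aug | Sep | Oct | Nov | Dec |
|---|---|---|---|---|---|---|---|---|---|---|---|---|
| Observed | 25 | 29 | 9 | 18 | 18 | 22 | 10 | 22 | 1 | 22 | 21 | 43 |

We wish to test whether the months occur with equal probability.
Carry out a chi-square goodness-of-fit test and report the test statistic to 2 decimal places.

61.90

Expected count for each of the 12 categories: 240/12 = 20.
χ² = (25−20)²/20 + (29−20)²/20 + (9−20)²/20 + (18−20)²/20 + (18−20)²/20 + (22−20)²/20 + (10−20)²/20 + (22−20)²/20 + (1−20)²/20 + (22−20)²/20 + (21−20)²/20 + (43−20)²/20
   = 1.250 + 4.050 + 6.050 + 0.200 + 0.200 + 0.200 + 5.000 + 0.200 + 18.050 + 0.200 + 0.050 + 26.450
Sum = 61.90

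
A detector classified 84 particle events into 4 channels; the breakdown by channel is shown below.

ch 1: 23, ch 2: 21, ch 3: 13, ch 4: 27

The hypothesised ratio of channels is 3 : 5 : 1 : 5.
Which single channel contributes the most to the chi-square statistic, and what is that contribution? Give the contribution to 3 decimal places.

Ratio total = 14. Expected counts: 84×3/14 = 18, 84×5/14 = 30, 84×1/14 = 6, 84×5/14 = 30.
χ² = (23−18)²/18 + (21−30)²/30 + (13−6)²/6 + (27−30)²/30
   = 1.3889 + 2.7000 + 8.1667 + 0.3000
The largest term is for ch 3: 8.167.

ch 3, 8.167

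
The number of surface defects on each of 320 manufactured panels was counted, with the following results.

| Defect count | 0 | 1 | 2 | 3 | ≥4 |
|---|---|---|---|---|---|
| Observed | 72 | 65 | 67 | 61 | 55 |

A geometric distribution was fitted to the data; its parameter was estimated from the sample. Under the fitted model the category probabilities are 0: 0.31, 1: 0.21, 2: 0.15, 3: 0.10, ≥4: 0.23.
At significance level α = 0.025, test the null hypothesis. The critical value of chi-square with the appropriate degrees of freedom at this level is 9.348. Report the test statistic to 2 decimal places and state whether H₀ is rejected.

46.03; reject

Expected counts E_i = n·p_i: 320×0.31 = 99.2, 320×0.21 = 67.2, 320×0.15 = 48, 320×0.10 = 32, 320×0.23 = 73.6.
cat         O        E   (O−E)²/E
0          72     99.2      7.458
1          65     67.2      0.072
2          67       48      7.521
3          61       32     26.281
≥4         55     73.6      4.701
Sum = 46.03
df = 3. Since 46.03 > 9.348, we reject H₀.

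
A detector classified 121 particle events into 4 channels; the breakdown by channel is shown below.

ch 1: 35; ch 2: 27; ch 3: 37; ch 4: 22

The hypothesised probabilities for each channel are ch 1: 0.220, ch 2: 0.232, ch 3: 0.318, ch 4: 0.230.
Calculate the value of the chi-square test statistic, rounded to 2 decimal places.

3.96

Expected counts E_i = n·p_i: 121×0.220 = 26.62, 121×0.232 = 28.072, 121×0.318 = 38.478, 121×0.230 = 27.83.
cat         O        E   (O−E)²/E
ch 1       35    26.62      2.638
ch 2       27   28.072      0.041
ch 3       37   38.478      0.057
ch 4       22    27.83      1.221
Sum = 3.96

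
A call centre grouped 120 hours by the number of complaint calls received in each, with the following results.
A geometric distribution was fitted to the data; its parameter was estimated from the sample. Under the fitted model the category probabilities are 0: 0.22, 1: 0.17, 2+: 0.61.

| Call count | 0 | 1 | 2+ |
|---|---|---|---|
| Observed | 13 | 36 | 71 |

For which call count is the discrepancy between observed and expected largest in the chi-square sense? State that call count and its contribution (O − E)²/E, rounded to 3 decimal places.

1, 11.929

Expected counts E_i = n·p_i: 120×0.22 = 26.4, 120×0.17 = 20.4, 120×0.61 = 73.2.
χ² = (13−26.4)²/26.4 + (36−20.4)²/20.4 + (71−73.2)²/73.2
   = 6.8015 + 11.9294 + 0.0661
The largest term is for 1: 11.929.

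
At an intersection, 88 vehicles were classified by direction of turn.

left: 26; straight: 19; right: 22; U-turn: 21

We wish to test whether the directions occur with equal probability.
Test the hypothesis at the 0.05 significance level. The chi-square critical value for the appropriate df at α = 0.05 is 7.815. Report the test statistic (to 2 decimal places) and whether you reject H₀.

Under H₀ each category has probability 1/4, so each expected count is 88/4 = 22.
χ² = (26−22)²/22 + (19−22)²/22 + (22−22)²/22 + (21−22)²/22
   = 0.727 + 0.409 + 0.000 + 0.045
Sum = 1.18
df = 3. Since 1.18 < 7.815, we do not reject H₀.

1.18; do not reject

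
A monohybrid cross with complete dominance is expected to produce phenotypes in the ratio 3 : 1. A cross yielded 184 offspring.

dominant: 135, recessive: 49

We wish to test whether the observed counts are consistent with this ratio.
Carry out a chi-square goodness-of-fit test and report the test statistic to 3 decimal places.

Ratio total = 4. Expected counts: 184×3/4 = 138, 184×1/4 = 46.
dominant: (135 − 138)²/138 = 9/138 = 0.0652
recessive: (49 − 46)²/46 = 9/46 = 0.1957
Sum = 0.261

0.261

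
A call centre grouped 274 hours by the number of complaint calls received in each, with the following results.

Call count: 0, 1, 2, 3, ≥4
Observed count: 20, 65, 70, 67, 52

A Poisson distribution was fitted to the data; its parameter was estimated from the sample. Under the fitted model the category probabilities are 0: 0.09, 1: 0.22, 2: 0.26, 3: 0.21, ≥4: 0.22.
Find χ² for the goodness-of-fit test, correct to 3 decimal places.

Expected counts E_i = n·p_i: 274×0.09 = 24.66, 274×0.22 = 60.28, 274×0.26 = 71.24, 274×0.21 = 57.54, 274×0.22 = 60.28.
0: (20 − 24.66)²/24.66 = 21.7156/24.66 = 0.8806
1: (65 − 60.28)²/60.28 = 22.2784/60.28 = 0.3696
2: (70 − 71.24)²/71.24 = 1.5376/71.24 = 0.0216
3: (67 − 57.54)²/57.54 = 89.4916/57.54 = 1.5553
≥4: (52 − 60.28)²/60.28 = 68.5584/60.28 = 1.1373
Sum = 3.964

3.964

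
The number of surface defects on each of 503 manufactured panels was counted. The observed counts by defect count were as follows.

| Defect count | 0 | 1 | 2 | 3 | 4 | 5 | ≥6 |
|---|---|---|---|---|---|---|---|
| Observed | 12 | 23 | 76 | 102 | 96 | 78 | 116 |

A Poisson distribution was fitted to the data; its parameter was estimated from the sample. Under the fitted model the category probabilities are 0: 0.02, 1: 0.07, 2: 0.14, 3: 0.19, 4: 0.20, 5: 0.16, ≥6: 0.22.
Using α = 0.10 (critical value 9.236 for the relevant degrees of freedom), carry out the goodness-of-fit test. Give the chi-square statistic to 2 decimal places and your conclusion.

Expected counts E_i = n·p_i: 503×0.02 = 10.06, 503×0.07 = 35.21, 503×0.14 = 70.42, 503×0.19 = 95.57, 503×0.20 = 100.6, 503×0.16 = 80.48, 503×0.22 = 110.66.
χ² = (12−10.06)²/10.06 + (23−35.21)²/35.21 + (76−70.42)²/70.42 + (102−95.57)²/95.57 + (96−100.6)²/100.6 + (78−80.48)²/80.48 + (116−110.66)²/110.66
   = 0.374 + 4.234 + 0.442 + 0.433 + 0.210 + 0.076 + 0.258
Sum = 6.03
df = 5. Since 6.03 < 9.236, we do not reject H₀.

6.03; do not reject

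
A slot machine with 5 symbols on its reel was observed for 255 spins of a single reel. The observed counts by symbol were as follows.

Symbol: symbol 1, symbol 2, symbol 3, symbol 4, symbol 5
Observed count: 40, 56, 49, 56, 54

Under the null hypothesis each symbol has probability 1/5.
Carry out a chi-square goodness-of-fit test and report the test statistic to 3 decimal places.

Under H₀ each category has probability 1/5, so each expected count is 255/5 = 51.
cat           O        E   (O−E)²/E
symbol 1     40       51     2.3725
symbol 2     56       51     0.4902
symbol 3     49       51     0.0784
symbol 4     56       51     0.4902
symbol 5     54       51     0.1765
Sum = 3.608

3.608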